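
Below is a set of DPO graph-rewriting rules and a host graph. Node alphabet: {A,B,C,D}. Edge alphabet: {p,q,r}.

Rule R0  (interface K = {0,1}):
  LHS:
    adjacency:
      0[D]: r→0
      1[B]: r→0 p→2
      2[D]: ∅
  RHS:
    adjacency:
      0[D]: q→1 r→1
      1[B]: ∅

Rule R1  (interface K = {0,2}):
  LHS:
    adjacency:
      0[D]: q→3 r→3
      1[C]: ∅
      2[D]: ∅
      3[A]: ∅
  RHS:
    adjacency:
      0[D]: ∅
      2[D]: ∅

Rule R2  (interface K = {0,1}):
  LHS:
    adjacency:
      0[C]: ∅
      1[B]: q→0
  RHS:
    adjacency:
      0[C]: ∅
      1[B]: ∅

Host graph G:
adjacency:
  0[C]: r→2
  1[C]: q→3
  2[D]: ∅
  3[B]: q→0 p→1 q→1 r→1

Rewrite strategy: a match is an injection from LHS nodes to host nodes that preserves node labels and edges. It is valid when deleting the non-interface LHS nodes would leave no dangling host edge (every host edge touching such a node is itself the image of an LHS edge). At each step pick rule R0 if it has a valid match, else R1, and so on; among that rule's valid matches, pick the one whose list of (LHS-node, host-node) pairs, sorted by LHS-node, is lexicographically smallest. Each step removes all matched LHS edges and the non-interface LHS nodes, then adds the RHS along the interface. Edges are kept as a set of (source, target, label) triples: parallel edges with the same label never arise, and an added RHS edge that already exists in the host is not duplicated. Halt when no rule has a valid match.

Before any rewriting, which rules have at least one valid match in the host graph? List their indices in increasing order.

R0: no valid match — LHS pattern not found
R1: no valid match — LHS pattern not found
R2: 2 valid matches — {0↦0, 1↦3}, {0↦1, 1↦3}

Answer: [R2]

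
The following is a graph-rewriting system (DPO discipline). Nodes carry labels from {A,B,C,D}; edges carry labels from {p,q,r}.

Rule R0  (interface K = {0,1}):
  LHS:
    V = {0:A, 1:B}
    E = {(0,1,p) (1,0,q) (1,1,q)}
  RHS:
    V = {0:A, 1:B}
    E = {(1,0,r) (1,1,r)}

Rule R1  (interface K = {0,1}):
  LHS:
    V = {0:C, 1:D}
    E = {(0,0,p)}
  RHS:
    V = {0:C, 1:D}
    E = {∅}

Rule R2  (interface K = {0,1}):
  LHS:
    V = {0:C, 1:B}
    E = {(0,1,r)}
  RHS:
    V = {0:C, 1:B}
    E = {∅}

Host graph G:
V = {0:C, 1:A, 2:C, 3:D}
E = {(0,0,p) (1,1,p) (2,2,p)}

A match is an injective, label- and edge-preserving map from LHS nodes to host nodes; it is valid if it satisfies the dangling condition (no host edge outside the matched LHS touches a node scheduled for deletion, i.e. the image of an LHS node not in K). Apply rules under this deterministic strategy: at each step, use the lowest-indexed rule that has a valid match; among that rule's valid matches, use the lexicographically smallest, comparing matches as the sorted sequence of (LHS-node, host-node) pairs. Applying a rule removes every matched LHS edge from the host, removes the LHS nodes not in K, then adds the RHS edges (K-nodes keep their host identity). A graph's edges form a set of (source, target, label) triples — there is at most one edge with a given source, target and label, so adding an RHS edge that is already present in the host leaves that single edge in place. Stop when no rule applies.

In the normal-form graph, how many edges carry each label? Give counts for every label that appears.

Answer: p:1

Derivation:
start.  V:4 E:3  edges: 0-p->0 1-p->1 2-p->2
1. fire R1 via {0↦0, 1↦3}  →  V:4 E:2  edges: 1-p->1 2-p->2
2. fire R1 via {0↦2, 1↦3}  →  V:4 E:1  edges: 1-p->1
final graph: no rule applies after step 2
NF edges: [(1, 1, 'p')]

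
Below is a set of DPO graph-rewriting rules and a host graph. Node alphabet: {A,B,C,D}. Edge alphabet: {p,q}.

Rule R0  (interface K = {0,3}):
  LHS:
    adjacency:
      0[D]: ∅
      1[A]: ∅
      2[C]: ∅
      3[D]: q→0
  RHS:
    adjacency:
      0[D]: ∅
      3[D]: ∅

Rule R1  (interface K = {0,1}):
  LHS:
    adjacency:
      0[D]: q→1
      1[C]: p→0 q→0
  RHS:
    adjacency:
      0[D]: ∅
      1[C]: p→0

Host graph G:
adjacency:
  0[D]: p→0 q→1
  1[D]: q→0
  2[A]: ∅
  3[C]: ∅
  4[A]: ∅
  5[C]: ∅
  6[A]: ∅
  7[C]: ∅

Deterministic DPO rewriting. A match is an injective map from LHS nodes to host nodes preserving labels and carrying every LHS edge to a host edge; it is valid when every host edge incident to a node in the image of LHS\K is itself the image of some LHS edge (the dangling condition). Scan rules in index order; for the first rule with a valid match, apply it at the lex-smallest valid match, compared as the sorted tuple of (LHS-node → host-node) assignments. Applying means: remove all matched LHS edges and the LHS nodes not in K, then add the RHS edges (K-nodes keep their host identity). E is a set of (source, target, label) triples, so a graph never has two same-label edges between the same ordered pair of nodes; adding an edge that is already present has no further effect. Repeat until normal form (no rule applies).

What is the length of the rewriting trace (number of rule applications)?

[0] host  ⇒  8 nodes, 3 edges  {0-p->0 0-q->1 1-q->0}
[1] R0 @ {0↦0, 1↦2, 2↦3, 3↦1}  ⇒  6 nodes, 2 edges  {0-p->0 0-q->1}
[2] R0 @ {0↦1, 1↦4, 2↦5, 3↦0}  ⇒  4 nodes, 1 edges  {0-p->0}
halt: no rule applies after step 2

Answer: 2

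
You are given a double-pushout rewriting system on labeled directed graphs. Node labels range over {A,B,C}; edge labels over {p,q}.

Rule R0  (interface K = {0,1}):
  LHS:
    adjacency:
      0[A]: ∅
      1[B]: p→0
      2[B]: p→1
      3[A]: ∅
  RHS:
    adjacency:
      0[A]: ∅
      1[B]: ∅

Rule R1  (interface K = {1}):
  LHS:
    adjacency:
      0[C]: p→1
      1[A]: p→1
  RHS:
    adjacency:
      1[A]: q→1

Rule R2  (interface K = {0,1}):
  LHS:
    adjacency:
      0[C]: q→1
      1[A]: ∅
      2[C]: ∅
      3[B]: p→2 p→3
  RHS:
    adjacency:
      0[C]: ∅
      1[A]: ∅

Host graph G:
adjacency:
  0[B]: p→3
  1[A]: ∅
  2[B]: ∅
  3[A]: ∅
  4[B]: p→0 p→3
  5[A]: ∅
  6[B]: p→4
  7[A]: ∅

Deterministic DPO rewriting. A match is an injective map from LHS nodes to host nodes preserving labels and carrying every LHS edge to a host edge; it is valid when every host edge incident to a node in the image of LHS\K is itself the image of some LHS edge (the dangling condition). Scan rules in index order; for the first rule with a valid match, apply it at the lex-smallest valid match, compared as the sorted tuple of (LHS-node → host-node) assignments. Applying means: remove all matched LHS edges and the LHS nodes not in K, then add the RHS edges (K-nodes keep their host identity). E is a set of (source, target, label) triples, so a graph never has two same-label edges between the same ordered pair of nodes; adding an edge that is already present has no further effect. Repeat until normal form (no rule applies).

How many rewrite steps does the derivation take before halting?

Answer: 2

Steps:
[0] host  ⇒  8 nodes, 4 edges  {0-p->3 4-p->0 4-p->3 6-p->4}
[1] R0 @ {0↦3, 1↦4, 2↦6, 3↦1}  ⇒  6 nodes, 2 edges  {0-p->3 4-p->0}
[2] R0 @ {0↦3, 1↦0, 2↦4, 3↦5}  ⇒  4 nodes, 0 edges  {∅}
halt: no rule applies after step 2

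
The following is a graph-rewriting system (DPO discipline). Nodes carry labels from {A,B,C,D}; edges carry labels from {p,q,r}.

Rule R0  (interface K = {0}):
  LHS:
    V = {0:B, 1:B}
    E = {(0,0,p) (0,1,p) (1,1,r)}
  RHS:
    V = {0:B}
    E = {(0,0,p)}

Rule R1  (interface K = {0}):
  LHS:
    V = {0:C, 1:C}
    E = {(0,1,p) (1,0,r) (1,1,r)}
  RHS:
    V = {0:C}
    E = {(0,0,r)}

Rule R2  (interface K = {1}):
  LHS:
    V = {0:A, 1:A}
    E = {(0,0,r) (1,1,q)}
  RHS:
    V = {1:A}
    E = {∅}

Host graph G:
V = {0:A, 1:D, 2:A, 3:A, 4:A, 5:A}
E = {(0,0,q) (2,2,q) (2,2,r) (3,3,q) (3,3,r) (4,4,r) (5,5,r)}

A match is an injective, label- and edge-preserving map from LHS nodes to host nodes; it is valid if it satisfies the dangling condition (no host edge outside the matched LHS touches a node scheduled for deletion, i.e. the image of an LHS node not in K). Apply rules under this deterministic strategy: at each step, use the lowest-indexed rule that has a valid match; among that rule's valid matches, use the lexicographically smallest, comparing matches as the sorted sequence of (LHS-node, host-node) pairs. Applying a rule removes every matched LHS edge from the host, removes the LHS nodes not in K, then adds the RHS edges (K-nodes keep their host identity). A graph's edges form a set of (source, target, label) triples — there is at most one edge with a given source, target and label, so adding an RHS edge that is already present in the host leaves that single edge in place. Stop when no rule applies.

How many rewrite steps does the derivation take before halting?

Answer: 3

Rewrite trace:
start.  V:6 E:7  edges: 0-q->0 2-q->2 2-r->2 3-q->3 3-r->3 4-r->4 5-r->5
1. fire R2 via {0↦4, 1↦0}  →  V:5 E:5  edges: 2-q->2 2-r->2 3-q->3 3-r->3 5-r->5
2. fire R2 via {0↦5, 1↦2}  →  V:4 E:3  edges: 2-r->2 3-q->3 3-r->3
3. fire R2 via {0↦2, 1↦3}  →  V:3 E:1  edges: 3-r->3
halt: no rule applies after step 3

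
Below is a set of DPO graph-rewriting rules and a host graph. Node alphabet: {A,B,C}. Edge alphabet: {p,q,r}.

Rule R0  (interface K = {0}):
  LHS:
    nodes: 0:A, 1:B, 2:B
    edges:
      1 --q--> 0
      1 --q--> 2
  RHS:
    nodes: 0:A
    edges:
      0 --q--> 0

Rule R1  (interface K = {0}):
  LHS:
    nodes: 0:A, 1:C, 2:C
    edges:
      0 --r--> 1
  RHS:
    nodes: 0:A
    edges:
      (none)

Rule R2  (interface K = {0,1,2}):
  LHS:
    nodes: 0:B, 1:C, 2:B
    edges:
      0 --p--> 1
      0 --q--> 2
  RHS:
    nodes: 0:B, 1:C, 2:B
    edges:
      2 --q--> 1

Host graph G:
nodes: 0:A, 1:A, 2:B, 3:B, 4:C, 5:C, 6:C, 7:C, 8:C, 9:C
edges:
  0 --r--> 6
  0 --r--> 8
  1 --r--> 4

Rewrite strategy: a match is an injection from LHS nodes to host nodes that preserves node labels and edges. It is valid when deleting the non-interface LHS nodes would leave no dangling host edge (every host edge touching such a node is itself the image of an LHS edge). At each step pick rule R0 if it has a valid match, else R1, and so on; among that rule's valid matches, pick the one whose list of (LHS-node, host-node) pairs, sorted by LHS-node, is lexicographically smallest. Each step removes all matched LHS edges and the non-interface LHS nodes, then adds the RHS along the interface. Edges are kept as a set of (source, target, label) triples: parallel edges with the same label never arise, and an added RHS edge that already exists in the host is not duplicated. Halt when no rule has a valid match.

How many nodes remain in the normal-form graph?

Answer: 4

Steps:
start.  V:10 E:3  edges: 0-r->6 0-r->8 1-r->4
1. fire R1 via {0↦0, 1↦6, 2↦5}  →  V:8 E:2  edges: 0-r->8 1-r->4
2. fire R1 via {0↦0, 1↦8, 2↦7}  →  V:6 E:1  edges: 1-r->4
3. fire R1 via {0↦1, 1↦4, 2↦9}  →  V:4 E:0  edges: ∅
final graph: no rule applies after step 3
NF nodes: {0:A, 1:A, 2:B, 3:B}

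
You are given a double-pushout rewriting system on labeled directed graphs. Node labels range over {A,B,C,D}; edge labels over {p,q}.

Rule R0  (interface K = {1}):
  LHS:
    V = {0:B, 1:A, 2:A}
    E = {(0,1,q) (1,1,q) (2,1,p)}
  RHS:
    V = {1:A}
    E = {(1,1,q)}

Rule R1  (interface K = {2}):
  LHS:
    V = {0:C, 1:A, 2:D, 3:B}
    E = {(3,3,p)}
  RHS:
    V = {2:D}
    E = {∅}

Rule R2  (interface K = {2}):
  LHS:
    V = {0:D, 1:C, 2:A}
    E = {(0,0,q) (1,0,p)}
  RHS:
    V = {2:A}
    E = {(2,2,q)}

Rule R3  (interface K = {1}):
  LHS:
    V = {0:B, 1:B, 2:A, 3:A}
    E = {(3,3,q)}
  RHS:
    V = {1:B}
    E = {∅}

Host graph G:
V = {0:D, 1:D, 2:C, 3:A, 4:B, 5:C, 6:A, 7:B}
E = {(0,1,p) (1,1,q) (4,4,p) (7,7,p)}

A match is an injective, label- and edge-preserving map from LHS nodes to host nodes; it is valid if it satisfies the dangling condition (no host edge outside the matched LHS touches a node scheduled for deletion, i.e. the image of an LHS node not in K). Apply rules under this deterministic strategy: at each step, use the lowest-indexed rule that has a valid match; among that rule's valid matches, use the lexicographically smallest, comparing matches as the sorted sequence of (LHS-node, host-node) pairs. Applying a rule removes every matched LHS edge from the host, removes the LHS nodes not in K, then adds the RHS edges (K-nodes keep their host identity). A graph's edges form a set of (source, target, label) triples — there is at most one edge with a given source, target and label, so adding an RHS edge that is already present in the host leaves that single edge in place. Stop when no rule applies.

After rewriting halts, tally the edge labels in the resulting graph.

Answer: p:1 q:1

Steps:
initial: |V|=8 |E|=4  E = 0-p->1 1-q->1 4-p->4 7-p->7
step 1: apply R1 at {0↦2, 1↦3, 2↦0, 3↦4}  → |V|=5 |E|=3  E = 0-p->1 1-q->1 7-p->7
step 2: apply R1 at {0↦5, 1↦6, 2↦0, 3↦7}  → |V|=2 |E|=2  E = 0-p->1 1-q->1
final graph: no rule applies after step 2
NF edges: [(0, 1, 'p'), (1, 1, 'q')]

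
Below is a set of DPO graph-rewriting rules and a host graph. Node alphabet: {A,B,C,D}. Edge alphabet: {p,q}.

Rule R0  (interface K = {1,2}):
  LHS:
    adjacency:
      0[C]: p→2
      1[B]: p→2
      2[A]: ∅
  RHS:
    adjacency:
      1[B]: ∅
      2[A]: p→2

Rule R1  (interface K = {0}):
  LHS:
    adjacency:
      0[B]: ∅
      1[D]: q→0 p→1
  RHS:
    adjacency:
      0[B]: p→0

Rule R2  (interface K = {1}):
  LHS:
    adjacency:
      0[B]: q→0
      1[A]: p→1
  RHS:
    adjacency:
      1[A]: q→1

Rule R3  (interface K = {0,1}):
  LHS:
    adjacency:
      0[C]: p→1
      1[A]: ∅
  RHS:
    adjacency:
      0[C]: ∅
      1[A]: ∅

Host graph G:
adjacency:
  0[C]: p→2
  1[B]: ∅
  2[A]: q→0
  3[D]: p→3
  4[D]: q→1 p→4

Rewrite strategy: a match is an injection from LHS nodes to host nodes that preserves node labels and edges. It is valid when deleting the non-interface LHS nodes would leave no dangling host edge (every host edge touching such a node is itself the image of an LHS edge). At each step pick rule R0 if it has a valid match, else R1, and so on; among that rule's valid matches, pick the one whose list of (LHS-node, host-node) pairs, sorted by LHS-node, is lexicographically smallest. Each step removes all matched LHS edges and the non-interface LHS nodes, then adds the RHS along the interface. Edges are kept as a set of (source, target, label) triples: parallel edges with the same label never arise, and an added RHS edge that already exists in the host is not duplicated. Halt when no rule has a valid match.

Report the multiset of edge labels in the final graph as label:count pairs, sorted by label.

Answer: p:2 q:1

Rewrite trace:
[0] host  ⇒  5 nodes, 5 edges  {0-p->2 2-q->0 3-p->3 4-q->1 4-p->4}
[1] R1 @ {0↦1, 1↦4}  ⇒  4 nodes, 4 edges  {0-p->2 1-p->1 2-q->0 3-p->3}
[2] R3 @ {0↦0, 1↦2}  ⇒  4 nodes, 3 edges  {1-p->1 2-q->0 3-p->3}
normal form: no rule applies after step 2
NF edges: [(1, 1, 'p'), (2, 0, 'q'), (3, 3, 'p')]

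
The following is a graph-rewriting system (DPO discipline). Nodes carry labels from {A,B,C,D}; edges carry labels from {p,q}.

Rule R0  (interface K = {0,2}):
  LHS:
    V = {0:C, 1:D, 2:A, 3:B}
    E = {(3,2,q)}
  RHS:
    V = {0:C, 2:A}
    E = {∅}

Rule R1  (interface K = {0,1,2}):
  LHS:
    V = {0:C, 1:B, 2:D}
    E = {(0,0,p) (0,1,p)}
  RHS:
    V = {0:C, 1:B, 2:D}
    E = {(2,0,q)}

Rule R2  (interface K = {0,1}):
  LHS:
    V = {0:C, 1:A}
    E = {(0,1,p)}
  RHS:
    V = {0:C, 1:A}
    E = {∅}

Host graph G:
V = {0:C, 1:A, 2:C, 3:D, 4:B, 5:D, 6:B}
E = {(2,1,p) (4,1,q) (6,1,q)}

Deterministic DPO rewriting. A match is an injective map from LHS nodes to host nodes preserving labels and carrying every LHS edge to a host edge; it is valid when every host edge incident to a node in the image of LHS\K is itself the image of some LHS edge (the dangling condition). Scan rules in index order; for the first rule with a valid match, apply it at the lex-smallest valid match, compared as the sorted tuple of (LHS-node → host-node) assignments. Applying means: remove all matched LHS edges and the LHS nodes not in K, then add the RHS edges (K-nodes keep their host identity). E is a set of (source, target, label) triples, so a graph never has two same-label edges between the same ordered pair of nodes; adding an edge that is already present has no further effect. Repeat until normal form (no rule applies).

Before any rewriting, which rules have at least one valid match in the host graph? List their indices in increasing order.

Answer: [R0,R2]

Derivation:
R0: 8 valid matches — {0↦0, 1↦3, 2↦1, 3↦4}, {0↦0, 1↦3, 2↦1, 3↦6}, {0↦0, 1↦5, 2↦1, 3↦4} (+5 more)
R1: no valid match — LHS pattern not found
R2: 1 valid match — {0↦2, 1↦1}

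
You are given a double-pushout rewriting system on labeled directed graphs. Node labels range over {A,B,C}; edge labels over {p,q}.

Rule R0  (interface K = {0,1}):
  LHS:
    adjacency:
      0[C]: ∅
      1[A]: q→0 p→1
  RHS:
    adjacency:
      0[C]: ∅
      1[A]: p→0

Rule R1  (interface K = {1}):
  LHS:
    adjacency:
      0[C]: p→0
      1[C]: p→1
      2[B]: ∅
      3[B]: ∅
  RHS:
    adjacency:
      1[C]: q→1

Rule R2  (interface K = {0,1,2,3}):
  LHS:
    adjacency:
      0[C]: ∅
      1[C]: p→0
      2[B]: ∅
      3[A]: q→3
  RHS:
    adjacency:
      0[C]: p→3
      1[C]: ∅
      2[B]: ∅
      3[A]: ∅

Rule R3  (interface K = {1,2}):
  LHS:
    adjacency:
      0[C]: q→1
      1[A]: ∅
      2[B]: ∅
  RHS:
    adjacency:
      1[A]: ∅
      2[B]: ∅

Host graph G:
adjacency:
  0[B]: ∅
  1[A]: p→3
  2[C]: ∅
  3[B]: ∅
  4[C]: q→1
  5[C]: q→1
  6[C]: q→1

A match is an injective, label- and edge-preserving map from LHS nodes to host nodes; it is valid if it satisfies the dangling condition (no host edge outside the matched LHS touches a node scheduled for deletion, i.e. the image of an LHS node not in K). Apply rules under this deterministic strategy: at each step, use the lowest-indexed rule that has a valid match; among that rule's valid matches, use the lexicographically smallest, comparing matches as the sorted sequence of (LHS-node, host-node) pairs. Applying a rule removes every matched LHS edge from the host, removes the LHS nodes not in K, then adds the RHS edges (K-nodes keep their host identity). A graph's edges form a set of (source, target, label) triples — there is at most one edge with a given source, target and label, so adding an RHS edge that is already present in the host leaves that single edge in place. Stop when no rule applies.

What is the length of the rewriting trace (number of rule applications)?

start.  V:7 E:4  edges: 1-p->3 4-q->1 5-q->1 6-q->1
1. fire R3 via {0↦4, 1↦1, 2↦0}  →  V:6 E:3  edges: 1-p->3 5-q->1 6-q->1
2. fire R3 via {0↦5, 1↦1, 2↦0}  →  V:5 E:2  edges: 1-p->3 6-q->1
3. fire R3 via {0↦6, 1↦1, 2↦0}  →  V:4 E:1  edges: 1-p->3
halt: no rule applies after step 3

Answer: 3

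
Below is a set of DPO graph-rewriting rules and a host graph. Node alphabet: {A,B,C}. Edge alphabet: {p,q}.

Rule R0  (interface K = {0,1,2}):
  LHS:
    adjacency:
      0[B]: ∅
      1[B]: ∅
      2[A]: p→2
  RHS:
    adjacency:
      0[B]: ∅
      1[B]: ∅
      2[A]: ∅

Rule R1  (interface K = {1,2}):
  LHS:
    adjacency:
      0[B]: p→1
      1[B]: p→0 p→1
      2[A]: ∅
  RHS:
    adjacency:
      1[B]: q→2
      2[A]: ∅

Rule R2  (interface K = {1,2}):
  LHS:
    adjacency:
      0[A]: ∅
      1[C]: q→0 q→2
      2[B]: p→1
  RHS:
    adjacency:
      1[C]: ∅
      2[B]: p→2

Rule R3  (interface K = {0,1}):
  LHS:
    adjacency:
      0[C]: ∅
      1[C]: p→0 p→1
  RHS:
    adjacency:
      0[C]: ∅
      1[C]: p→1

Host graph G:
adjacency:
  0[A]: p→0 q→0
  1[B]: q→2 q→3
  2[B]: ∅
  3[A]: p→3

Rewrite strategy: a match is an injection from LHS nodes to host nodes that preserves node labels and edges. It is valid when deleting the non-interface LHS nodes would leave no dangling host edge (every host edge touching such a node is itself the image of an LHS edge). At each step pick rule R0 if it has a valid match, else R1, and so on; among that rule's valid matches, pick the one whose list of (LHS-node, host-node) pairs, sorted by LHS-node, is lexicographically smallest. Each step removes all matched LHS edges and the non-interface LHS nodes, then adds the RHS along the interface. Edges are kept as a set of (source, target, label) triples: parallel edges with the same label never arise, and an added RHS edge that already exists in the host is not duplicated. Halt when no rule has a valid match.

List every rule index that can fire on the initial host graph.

Answer: [R0]

Rewrite trace:
R0: 4 valid matches — {0↦1, 1↦2, 2↦0}, {0↦1, 1↦2, 2↦3}, {0↦2, 1↦1, 2↦0} (+1 more)
R1: no valid match — LHS pattern not found
R2: no valid match — LHS pattern not found
R3: no valid match — LHS pattern not found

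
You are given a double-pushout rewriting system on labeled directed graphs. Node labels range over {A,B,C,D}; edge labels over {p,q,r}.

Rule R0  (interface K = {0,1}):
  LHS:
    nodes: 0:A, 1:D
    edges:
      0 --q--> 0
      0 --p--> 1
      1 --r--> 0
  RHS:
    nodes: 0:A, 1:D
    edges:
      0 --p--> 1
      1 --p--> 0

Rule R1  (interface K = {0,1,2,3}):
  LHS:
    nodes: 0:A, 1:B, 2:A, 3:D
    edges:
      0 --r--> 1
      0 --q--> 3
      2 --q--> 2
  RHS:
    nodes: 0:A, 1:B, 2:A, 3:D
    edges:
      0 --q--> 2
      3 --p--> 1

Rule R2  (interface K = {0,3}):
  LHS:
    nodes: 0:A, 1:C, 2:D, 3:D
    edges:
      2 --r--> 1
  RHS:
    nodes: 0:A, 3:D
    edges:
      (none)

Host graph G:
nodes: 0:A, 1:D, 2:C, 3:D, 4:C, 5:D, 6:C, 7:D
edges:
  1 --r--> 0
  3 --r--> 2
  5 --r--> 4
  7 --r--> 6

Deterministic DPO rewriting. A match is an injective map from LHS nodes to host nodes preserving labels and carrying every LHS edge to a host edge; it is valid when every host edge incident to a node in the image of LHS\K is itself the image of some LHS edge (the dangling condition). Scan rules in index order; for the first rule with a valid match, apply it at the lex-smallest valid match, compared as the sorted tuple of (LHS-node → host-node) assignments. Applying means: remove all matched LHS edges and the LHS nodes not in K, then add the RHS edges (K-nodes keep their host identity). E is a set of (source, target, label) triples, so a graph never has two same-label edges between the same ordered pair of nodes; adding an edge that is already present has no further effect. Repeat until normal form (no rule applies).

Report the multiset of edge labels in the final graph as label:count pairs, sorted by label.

initial: |V|=8 |E|=4  E = 1-r->0 3-r->2 5-r->4 7-r->6
step 1: apply R2 at {0↦0, 1↦2, 2↦3, 3↦1}  → |V|=6 |E|=3  E = 1-r->0 5-r->4 7-r->6
step 2: apply R2 at {0↦0, 1↦4, 2↦5, 3↦1}  → |V|=4 |E|=2  E = 1-r->0 7-r->6
step 3: apply R2 at {0↦0, 1↦6, 2↦7, 3↦1}  → |V|=2 |E|=1  E = 1-r->0
final graph: no rule applies after step 3
NF edges: [(1, 0, 'r')]

Answer: r:1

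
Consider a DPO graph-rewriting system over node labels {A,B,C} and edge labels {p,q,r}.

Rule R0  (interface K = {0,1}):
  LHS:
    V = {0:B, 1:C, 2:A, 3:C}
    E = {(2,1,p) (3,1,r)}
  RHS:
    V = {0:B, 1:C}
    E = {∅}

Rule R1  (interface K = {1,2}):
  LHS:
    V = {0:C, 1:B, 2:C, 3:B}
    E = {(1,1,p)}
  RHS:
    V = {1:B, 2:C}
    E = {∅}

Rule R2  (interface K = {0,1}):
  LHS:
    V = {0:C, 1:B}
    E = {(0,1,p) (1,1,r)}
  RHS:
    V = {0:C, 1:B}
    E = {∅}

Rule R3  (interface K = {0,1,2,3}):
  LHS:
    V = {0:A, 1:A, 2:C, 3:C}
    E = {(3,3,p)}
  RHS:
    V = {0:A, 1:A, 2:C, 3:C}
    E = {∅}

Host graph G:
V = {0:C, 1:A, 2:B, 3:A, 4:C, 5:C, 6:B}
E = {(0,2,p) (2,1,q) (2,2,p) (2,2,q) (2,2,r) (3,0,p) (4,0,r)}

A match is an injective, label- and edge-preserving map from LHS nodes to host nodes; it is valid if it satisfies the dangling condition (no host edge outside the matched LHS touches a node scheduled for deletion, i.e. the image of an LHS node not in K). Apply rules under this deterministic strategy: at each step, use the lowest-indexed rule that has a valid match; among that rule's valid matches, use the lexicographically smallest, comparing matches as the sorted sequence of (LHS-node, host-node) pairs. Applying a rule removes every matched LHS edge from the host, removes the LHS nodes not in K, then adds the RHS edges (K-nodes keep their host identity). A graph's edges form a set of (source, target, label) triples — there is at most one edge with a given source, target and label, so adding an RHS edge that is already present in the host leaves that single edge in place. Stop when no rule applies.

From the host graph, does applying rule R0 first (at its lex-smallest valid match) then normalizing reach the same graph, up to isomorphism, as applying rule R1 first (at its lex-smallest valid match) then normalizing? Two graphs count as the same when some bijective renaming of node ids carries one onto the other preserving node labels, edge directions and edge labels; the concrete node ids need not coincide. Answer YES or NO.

Answer: YES

Steps:
branch R0-first: apply at {0↦2, 1↦0, 2↦3, 3↦4} → |E|=5, then 2 more step(s) → NF |V|=3 |E|=2 V={0:C, 1:A, 2:B} E=2-q->1 2-q->2
branch R1-first: apply at {0↦5, 1↦2, 2↦0, 3↦6} → |E|=6, then 2 more step(s) → NF |V|=3 |E|=2 V={0:C, 1:A, 2:B} E=2-q->1 2-q->2
graphs isomorphic (equal up to label-preserving node renaming)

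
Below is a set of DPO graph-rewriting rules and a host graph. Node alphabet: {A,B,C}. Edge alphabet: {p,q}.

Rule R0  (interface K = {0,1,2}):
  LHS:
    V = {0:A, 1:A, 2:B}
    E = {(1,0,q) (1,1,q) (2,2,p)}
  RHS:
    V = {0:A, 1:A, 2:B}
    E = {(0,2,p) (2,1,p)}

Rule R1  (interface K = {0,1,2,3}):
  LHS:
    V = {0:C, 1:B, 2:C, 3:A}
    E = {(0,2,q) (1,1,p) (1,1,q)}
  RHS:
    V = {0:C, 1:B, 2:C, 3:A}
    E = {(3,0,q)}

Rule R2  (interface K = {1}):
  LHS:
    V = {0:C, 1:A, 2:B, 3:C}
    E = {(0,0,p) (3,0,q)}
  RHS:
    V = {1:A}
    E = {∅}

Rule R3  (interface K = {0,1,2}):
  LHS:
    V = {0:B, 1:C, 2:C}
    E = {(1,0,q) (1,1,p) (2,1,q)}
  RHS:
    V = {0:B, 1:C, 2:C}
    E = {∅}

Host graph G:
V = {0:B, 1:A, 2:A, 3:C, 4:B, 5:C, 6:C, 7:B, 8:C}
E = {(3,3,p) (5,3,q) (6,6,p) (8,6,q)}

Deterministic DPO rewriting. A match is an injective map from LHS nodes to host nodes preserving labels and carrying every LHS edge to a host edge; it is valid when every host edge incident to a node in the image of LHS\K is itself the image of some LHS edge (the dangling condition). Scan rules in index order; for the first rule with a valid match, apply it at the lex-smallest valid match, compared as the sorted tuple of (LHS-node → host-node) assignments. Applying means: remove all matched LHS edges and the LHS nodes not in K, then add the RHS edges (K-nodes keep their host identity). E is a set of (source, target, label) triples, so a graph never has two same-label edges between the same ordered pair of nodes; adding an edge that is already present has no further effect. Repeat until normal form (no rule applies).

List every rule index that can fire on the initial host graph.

Answer: [R2]

Rewrite trace:
R0: no valid match — LHS pattern not found
R1: no valid match — LHS pattern not found
R2: 12 valid matches — {0↦3, 1↦1, 2↦0, 3↦5}, {0↦3, 1↦1, 2↦4, 3↦5}, {0↦3, 1↦1, 2↦7, 3↦5} (+9 more)
R3: no valid match — LHS pattern not found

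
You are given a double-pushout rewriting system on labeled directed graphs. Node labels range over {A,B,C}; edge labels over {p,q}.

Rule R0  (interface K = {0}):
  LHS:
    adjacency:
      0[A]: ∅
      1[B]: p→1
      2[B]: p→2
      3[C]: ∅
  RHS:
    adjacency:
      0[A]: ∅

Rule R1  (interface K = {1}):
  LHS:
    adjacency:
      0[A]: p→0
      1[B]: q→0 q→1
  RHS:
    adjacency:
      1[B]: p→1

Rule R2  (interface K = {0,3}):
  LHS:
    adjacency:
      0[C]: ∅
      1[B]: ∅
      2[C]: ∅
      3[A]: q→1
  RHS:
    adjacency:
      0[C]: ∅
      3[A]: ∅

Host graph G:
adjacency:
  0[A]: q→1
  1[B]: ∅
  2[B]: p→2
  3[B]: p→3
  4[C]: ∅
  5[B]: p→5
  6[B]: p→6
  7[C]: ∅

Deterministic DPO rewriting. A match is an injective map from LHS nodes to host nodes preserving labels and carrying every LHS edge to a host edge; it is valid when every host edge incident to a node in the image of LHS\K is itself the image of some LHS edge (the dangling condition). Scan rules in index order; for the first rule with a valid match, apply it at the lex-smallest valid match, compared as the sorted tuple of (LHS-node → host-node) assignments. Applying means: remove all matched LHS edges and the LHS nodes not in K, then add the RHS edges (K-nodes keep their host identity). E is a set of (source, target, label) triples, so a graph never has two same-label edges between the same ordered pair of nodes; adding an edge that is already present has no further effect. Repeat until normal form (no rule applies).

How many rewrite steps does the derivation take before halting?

start.  V:8 E:5  edges: 0-q->1 2-p->2 3-p->3 5-p->5 6-p->6
1. fire R0 via {0↦0, 1↦2, 2↦3, 3↦4}  →  V:5 E:3  edges: 0-q->1 5-p->5 6-p->6
2. fire R0 via {0↦0, 1↦5, 2↦6, 3↦7}  →  V:2 E:1  edges: 0-q->1
halt: no rule applies after step 2

Answer: 2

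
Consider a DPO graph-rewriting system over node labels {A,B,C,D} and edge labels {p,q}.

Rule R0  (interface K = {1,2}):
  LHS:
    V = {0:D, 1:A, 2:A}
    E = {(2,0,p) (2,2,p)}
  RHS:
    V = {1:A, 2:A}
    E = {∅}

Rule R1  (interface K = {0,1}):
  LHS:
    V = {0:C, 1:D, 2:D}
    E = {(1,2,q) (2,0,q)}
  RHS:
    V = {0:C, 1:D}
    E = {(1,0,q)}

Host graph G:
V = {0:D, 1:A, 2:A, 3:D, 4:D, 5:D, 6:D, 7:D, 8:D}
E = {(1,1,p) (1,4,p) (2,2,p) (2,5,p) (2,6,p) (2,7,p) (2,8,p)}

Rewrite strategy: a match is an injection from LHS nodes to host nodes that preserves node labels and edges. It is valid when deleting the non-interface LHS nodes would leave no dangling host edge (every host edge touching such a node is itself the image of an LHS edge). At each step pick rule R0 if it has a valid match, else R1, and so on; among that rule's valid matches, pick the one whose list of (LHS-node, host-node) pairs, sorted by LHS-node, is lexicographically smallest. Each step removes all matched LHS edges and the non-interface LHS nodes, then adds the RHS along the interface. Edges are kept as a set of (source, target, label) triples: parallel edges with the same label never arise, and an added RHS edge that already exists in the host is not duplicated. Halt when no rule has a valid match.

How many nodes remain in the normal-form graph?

Answer: 7

Derivation:
initial: |V|=9 |E|=7  E = 1-p->1 1-p->4 2-p->2 2-p->5 2-p->6 2-p->7 2-p->8
step 1: apply R0 at {0↦4, 1↦2, 2↦1}  → |V|=8 |E|=5  E = 2-p->2 2-p->5 2-p->6 2-p->7 2-p->8
step 2: apply R0 at {0↦5, 1↦1, 2↦2}  → |V|=7 |E|=3  E = 2-p->6 2-p->7 2-p->8
normal form: no rule applies after step 2
NF nodes: {0:D, 1:A, 2:A, 3:D, 6:D, 7:D, 8:D}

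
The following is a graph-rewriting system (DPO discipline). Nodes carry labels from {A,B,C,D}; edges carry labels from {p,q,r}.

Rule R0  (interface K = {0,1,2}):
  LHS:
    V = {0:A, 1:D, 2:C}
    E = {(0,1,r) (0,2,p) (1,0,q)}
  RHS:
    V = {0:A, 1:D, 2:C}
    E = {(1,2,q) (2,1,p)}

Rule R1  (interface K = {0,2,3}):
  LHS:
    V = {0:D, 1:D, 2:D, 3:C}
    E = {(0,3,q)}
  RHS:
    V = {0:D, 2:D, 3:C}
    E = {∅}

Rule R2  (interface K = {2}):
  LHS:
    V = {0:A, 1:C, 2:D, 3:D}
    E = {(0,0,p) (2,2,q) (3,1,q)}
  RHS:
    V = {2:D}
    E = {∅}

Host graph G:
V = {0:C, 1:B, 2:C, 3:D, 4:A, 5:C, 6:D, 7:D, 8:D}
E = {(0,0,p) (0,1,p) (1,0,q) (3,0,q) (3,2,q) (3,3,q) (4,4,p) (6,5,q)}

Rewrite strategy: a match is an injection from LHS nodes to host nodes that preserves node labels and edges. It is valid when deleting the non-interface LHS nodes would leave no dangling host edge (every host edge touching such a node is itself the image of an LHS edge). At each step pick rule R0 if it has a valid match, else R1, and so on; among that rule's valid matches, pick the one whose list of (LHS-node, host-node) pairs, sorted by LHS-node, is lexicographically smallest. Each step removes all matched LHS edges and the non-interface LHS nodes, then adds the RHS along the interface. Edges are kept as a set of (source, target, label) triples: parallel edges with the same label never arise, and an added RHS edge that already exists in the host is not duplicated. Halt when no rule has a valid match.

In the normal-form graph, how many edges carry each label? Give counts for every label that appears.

[0] host  ⇒  9 nodes, 8 edges  {0-p->0 0-p->1 1-q->0 3-q->0 3-q->2 3-q->3 4-p->4 6-q->5}
[1] R1 @ {0↦3, 1↦7, 2↦6, 3↦0}  ⇒  8 nodes, 7 edges  {0-p->0 0-p->1 1-q->0 3-q->2 3-q->3 4-p->4 6-q->5}
[2] R1 @ {0↦3, 1↦8, 2↦6, 3↦2}  ⇒  7 nodes, 6 edges  {0-p->0 0-p->1 1-q->0 3-q->3 4-p->4 6-q->5}
[3] R2 @ {0↦4, 1↦5, 2↦3, 3↦6}  ⇒  4 nodes, 3 edges  {0-p->0 0-p->1 1-q->0}
normal form: no rule applies after step 3
NF edges: [(0, 0, 'p'), (0, 1, 'p'), (1, 0, 'q')]

Answer: p:2 q:1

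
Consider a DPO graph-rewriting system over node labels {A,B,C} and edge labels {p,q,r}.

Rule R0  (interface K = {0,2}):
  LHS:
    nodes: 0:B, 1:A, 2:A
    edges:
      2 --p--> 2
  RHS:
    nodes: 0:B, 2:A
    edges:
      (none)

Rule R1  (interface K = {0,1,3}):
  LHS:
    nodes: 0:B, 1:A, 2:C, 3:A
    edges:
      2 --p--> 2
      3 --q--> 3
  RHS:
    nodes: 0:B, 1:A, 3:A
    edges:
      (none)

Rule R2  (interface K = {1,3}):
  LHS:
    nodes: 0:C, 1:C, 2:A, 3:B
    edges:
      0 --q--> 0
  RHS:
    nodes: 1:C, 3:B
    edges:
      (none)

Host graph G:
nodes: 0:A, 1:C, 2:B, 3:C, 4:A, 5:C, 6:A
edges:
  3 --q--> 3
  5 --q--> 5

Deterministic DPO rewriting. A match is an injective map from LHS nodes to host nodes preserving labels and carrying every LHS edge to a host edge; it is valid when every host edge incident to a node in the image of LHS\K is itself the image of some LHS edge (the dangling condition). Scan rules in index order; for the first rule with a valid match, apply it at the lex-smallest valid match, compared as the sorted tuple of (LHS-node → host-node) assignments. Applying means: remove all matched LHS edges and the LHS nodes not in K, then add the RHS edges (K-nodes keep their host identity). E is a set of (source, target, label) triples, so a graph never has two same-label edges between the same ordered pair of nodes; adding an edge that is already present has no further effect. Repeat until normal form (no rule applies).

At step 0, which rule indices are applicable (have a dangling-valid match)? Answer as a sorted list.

R0: no valid match — LHS pattern not found
R1: no valid match — LHS pattern not found
R2: 12 valid matches — {0↦3, 1↦1, 2↦0, 3↦2}, {0↦3, 1↦1, 2↦4, 3↦2}, {0↦3, 1↦1, 2↦6, 3↦2} (+9 more)

Answer: [R2]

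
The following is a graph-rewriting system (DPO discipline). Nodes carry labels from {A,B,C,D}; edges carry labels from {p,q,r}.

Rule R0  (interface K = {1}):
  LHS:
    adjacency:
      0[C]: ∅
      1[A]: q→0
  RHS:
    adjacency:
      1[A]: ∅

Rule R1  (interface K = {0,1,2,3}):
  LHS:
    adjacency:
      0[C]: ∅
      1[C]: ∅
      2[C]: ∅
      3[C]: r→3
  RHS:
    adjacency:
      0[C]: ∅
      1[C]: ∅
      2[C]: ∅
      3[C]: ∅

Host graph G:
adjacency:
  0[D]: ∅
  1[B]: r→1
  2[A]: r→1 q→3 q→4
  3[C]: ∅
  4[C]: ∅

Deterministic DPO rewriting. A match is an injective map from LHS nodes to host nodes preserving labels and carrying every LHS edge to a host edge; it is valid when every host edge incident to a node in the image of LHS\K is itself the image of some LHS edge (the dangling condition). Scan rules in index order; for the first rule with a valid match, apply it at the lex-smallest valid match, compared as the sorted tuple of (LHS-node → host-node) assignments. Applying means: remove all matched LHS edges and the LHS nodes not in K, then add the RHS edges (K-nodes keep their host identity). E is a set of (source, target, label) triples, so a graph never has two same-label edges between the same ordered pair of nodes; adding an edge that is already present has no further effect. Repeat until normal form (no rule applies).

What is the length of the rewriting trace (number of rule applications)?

[0] host  ⇒  5 nodes, 4 edges  {1-r->1 2-r->1 2-q->3 2-q->4}
[1] R0 @ {0↦3, 1↦2}  ⇒  4 nodes, 3 edges  {1-r->1 2-r->1 2-q->4}
[2] R0 @ {0↦4, 1↦2}  ⇒  3 nodes, 2 edges  {1-r->1 2-r->1}
normal form: no rule applies after step 2

Answer: 2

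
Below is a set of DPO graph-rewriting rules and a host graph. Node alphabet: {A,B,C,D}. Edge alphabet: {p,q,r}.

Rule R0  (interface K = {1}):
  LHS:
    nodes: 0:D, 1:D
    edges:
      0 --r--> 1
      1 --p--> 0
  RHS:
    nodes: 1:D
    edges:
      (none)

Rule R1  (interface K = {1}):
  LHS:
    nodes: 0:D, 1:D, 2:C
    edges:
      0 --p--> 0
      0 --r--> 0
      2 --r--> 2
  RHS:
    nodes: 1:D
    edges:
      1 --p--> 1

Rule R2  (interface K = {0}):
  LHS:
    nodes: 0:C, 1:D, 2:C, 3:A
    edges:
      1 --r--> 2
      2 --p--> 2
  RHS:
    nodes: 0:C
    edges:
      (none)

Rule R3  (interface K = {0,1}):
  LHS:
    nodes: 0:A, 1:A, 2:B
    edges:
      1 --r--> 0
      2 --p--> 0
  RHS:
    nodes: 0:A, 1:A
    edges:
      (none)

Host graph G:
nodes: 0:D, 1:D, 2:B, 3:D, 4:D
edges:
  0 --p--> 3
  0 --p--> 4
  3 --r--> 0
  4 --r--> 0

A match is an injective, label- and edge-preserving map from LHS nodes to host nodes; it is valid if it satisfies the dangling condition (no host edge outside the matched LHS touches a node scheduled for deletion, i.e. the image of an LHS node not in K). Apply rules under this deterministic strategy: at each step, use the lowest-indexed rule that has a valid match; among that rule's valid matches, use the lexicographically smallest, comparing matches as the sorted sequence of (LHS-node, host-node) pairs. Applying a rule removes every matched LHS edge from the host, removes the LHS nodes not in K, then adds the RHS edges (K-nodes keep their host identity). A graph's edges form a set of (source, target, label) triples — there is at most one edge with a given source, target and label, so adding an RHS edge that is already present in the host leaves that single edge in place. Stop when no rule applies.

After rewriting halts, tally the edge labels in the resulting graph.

Answer: (no edges)

Steps:
[0] host  ⇒  5 nodes, 4 edges  {0-p->3 0-p->4 3-r->0 4-r->0}
[1] R0 @ {0↦3, 1↦0}  ⇒  4 nodes, 2 edges  {0-p->4 4-r->0}
[2] R0 @ {0↦4, 1↦0}  ⇒  3 nodes, 0 edges  {∅}
normal form: no rule applies after step 2
NF edges: []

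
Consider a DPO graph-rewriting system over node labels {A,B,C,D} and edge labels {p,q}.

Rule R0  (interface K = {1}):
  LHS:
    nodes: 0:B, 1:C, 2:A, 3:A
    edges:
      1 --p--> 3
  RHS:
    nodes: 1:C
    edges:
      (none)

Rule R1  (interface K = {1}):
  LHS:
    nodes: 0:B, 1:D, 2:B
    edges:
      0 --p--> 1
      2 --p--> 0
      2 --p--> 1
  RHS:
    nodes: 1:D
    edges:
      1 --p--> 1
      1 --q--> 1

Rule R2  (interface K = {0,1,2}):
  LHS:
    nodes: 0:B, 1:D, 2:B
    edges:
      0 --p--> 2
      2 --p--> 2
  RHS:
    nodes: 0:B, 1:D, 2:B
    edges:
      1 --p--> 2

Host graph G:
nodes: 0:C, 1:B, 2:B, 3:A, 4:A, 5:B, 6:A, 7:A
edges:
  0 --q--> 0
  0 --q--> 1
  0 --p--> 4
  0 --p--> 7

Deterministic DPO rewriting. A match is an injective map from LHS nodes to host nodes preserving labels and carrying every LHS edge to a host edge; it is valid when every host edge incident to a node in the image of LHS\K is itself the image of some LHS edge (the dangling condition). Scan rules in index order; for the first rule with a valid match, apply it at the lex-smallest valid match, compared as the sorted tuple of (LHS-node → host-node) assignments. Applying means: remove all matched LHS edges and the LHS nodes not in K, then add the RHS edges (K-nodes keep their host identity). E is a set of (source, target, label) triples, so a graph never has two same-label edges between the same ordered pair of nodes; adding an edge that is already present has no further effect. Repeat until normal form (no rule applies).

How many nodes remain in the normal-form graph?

Answer: 2

Rewrite trace:
start.  V:8 E:4  edges: 0-q->0 0-q->1 0-p->4 0-p->7
1. fire R0 via {0↦2, 1↦0, 2↦3, 3↦4}  →  V:5 E:3  edges: 0-q->0 0-q->1 0-p->7
2. fire R0 via {0↦5, 1↦0, 2↦6, 3↦7}  →  V:2 E:2  edges: 0-q->0 0-q->1
halt: no rule applies after step 2
NF nodes: {0:C, 1:B}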